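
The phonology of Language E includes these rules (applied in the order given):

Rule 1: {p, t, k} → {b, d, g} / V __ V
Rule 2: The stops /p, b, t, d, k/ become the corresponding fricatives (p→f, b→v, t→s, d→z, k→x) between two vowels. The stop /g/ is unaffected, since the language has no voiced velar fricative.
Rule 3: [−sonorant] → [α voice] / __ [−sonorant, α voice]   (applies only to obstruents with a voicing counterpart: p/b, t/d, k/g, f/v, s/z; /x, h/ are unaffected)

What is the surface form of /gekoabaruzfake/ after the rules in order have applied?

Rule 1 (intervocalic voicing): /k/ is a voiceless stop between vowels /e/ and /o/, so it voices to [g]. /k/ is a voiceless stop between vowels /a/ and /e/, so it voices to [g]. /gekoabaruzfake/ → gegoabaruzfage.
Rule 2 (intervocalic spirantization): /b/ is a stop between vowels /a/ and /a/, so it spirantizes to the fricative [v]. /gegoabaruzfage/ → gegoavaruzfage.
Rule 3 (regressive voicing assimilation): /z/ precedes the voiceless obstruent /f/, so it devoices to [s] by assimilation. /gegoavaruzfage/ → gegoavarusfage.

gegoavarusfage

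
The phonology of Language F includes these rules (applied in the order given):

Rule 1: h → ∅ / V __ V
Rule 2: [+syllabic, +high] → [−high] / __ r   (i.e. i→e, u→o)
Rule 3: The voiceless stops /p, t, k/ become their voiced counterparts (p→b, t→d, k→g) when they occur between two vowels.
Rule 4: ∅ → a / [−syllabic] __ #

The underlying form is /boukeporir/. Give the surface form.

bougeborera

Rule 1 (intervocalic h-deletion): no segment meets the environment; /boukeporir/ is unchanged.
Rule 2 (pre-rhotic lowering): /i/ is a high vowel immediately before /r/, so it lowers to [e]. /boukeporir/ → boukeporer.
Rule 3 (intervocalic voicing): /k/ is a voiceless stop between vowels /u/ and /e/, so it voices to [g]. /p/ is a voiceless stop between vowels /e/ and /o/, so it voices to [b]. /boukeporer/ → bougeborer.
Rule 4 (final a-epenthesis): the form ends in the consonant /r/, so [a] is inserted word-finally. /bougeborer/ → bougeborera.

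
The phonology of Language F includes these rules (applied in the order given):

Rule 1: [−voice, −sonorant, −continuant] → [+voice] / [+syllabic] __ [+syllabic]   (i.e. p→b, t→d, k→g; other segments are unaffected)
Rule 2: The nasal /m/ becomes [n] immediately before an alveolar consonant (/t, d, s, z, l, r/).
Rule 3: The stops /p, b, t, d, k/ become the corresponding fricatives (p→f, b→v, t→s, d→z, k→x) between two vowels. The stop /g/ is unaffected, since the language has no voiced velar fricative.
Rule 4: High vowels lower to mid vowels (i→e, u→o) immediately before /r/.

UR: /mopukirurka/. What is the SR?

movugerorka

Rule 1 (intervocalic voicing): /p/ is a voiceless stop between vowels /o/ and /u/, so it voices to [b]. /k/ is a voiceless stop between vowels /u/ and /i/, so it voices to [g]. /mopukirurka/ → mobugirurka.
Rule 2 (nasal place assimilation): no segment meets the environment; /mobugirurka/ is unchanged.
Rule 3 (intervocalic spirantization): /b/ is a stop between vowels /o/ and /u/, so it spirantizes to the fricative [v]. /mobugirurka/ → movugirurka.
Rule 4 (pre-rhotic lowering): /i/ is a high vowel immediately before /r/, so it lowers to [e]. /u/ is a high vowel immediately before /r/, so it lowers to [o]. /movugirurka/ → movugerorka.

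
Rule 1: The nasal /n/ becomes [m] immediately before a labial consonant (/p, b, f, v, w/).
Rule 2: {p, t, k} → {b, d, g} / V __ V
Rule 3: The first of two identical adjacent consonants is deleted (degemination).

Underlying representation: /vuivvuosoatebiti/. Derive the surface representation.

vuivuosoadebidi

Rule 1 (nasal place assimilation): no segment meets the environment; /vuivvuosoatebiti/ is unchanged.
Rule 2 (intervocalic voicing): /t/ is a voiceless stop between vowels /a/ and /e/, so it voices to [d]. /t/ is a voiceless stop between vowels /i/ and /i/, so it voices to [d]. /vuivvuosoatebiti/ → vuivvuosoadebidi.
Rule 3 (degemination): /vv/ is a geminate; the first /v/ deletes. /vuivvuosoadebidi/ → vuivuosoadebidi.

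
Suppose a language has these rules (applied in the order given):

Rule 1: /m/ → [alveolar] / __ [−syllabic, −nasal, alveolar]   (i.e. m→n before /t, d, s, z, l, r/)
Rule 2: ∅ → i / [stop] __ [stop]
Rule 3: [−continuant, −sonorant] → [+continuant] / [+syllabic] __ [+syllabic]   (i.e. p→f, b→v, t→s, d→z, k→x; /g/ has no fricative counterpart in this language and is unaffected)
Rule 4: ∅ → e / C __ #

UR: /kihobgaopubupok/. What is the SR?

Rule 1 (nasal place assimilation): no segment meets the environment; /kihobgaopubupok/ is unchanged.
Rule 2 (stop-cluster i-epenthesis): /b/ and /g/ form a stop–stop cluster, so [i] is inserted between them. /kihobgaopubupok/ → kihobigaopubupok.
Rule 3 (intervocalic spirantization): /b/ is a stop between vowels /o/ and /i/, so it spirantizes to the fricative [v]. /p/ is a stop between vowels /o/ and /u/, so it spirantizes to the fricative [f]. /b/ is a stop between vowels /u/ and /u/, so it spirantizes to the fricative [v]. /p/ is a stop between vowels /u/ and /o/, so it spirantizes to the fricative [f]. /kihobigaopubupok/ → kihovigaofuvufok.
Rule 4 (final e-epenthesis): the form ends in the consonant /k/, so [e] is inserted word-finally. /kihovigaofuvufok/ → kihovigaofuvufoke.

kihovigaofuvufoke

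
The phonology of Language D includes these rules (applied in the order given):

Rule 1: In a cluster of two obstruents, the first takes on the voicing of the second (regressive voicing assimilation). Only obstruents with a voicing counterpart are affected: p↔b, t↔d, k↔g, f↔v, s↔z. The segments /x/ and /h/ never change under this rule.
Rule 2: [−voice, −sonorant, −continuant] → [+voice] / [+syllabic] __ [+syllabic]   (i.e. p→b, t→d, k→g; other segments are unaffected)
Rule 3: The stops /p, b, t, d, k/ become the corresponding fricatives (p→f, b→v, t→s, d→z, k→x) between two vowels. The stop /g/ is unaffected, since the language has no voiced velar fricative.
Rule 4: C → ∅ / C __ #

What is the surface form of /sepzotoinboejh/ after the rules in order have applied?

Rule 1 (regressive voicing assimilation): /p/ precedes the voiced obstruent /z/, so it voices to [b] by assimilation. /sepzotoinboejh/ → sebzotoinboejh.
Rule 2 (intervocalic voicing): /t/ is a voiceless stop between vowels /o/ and /o/, so it voices to [d]. /sebzotoinboejh/ → sebzodoinboejh.
Rule 3 (intervocalic spirantization): /d/ is a stop between vowels /o/ and /o/, so it spirantizes to the fricative [z]. /sebzodoinboejh/ → sebzozoinboejh.
Rule 4 (final cluster simplification): /h/ is the second consonant of a word-final cluster /jh/, so it deletes. /sebzozoinboejh/ → sebzozoinboej.

sebzozoinboej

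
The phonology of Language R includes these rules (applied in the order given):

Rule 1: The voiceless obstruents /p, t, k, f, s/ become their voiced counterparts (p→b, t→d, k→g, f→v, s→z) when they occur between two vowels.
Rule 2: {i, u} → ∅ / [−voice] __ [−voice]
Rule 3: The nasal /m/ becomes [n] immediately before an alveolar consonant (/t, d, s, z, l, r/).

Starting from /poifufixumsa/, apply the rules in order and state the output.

poivuvixunsa

Rule 1 (intervocalic voicing): /f/ is a voiceless obstruent between vowels /i/ and /u/, so it voices to [v]. /f/ is a voiceless obstruent between vowels /u/ and /i/, so it voices to [v]. /poifufixumsa/ → poivuvixumsa.
Rule 2 (high vowel syncope): no segment meets the environment; /poivuvixumsa/ is unchanged.
Rule 3 (nasal place assimilation): /m/ precedes the alveolar consonant /s/, so it assimilates in place to [n]. /poivuvixumsa/ → poivuvixunsa.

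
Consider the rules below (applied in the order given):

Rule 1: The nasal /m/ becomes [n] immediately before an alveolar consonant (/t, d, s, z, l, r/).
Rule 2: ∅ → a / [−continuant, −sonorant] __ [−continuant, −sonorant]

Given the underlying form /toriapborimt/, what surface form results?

Rule 1 (nasal place assimilation): /m/ precedes the alveolar consonant /t/, so it assimilates in place to [n]. /toriapborimt/ → toriapborint.
Rule 2 (stop-cluster a-epenthesis): /p/ and /b/ form a stop–stop cluster, so [a] is inserted between them. /toriapborint/ → toriapaborint.

toriapaborint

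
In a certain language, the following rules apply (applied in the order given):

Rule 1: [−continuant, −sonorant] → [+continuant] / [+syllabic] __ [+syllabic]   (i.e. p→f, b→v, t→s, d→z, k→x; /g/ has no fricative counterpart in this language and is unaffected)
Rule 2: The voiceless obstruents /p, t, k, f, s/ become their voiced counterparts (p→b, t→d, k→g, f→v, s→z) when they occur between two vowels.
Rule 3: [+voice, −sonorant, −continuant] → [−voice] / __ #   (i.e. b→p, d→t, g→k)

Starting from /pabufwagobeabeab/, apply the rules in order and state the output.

Rule 1 (intervocalic spirantization): /b/ is a stop between vowels /a/ and /u/, so it spirantizes to the fricative [v]. /b/ is a stop between vowels /o/ and /e/, so it spirantizes to the fricative [v]. /b/ is a stop between vowels /a/ and /e/, so it spirantizes to the fricative [v]. /pabufwagobeabeab/ → pavufwagoveaveab.
Rule 2 (intervocalic voicing): no segment meets the environment; /pavufwagoveaveab/ is unchanged.
Rule 3 (final devoicing): /b/ is a voiced stop in word-final position, so it devoices to [p]. /pavufwagoveaveab/ → pavufwagoveaveap.

pavufwagoveaveap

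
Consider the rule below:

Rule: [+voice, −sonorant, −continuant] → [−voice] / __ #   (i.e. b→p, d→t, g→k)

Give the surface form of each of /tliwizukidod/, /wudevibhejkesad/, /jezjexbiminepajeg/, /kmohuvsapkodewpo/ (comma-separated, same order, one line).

tliwizukidot, wudevibhejkesat, jezjexbiminepajek, kmohuvsapkodewpo

/tliwizukidod/: /d/ is a voiced stop in word-final position, so it devoices to [t]. → [tliwizukidot].
/wudevibhejkesad/: /d/ is a voiced stop in word-final position, so it devoices to [t]. → [wudevibhejkesat].
/jezjexbiminepajeg/: /g/ is a voiced stop in word-final position, so it devoices to [k]. → [jezjexbiminepajek].
/kmohuvsapkodewpo/: the rule's environment is not met; surfaces unchanged as [kmohuvsapkodewpo].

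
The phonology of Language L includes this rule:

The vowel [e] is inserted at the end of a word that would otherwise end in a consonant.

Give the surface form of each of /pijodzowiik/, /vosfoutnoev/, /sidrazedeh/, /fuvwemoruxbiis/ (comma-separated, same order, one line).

pijodzowiike, vosfoutnoeve, sidrazedehe, fuvwemoruxbiise

/pijodzowiik/: the form ends in the consonant /k/, so [e] is inserted word-finally. → [pijodzowiike].
/vosfoutnoev/: the form ends in the consonant /v/, so [e] is inserted word-finally. → [vosfoutnoeve].
/sidrazedeh/: the form ends in the consonant /h/, so [e] is inserted word-finally. → [sidrazedehe].
/fuvwemoruxbiis/: the form ends in the consonant /s/, so [e] is inserted word-finally. → [fuvwemoruxbiise].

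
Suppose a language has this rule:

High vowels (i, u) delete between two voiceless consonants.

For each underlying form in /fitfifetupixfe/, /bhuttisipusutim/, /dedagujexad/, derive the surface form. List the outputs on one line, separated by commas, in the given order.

/fitfifetupixfe/: /i/ is a high vowel flanked by voiceless consonants /f/ and /t/, so it deletes. /i/ is a high vowel flanked by voiceless consonants /f/ and /f/, so it deletes. /u/ is a high vowel flanked by voiceless consonants /t/ and /p/, so it deletes. /i/ is a high vowel flanked by voiceless consonants /p/ and /x/, so it deletes. → [ftffetpxfe].
/bhuttisipusutim/: /u/ is a high vowel flanked by voiceless consonants /h/ and /t/, so it deletes. /i/ is a high vowel flanked by voiceless consonants /t/ and /s/, so it deletes. /i/ is a high vowel flanked by voiceless consonants /s/ and /p/, so it deletes. /u/ is a high vowel flanked by voiceless consonants /p/ and /s/, so it deletes. /u/ is a high vowel flanked by voiceless consonants /s/ and /t/, so it deletes. → [bhttspstim].
/dedagujexad/: the rule's environment is not met; surfaces unchanged as [dedagujexad].

ftffetpxfe, bhttspstim, dedagujexad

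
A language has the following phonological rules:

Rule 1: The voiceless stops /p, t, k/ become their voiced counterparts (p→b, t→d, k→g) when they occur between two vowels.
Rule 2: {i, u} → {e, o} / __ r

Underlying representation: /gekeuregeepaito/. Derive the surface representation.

gegeoregeebaido

Rule 1 (intervocalic voicing): /k/ is a voiceless stop between vowels /e/ and /e/, so it voices to [g]. /p/ is a voiceless stop between vowels /e/ and /a/, so it voices to [b]. /t/ is a voiceless stop between vowels /i/ and /o/, so it voices to [d]. /gekeuregeepaito/ → gegeuregeebaido.
Rule 2 (pre-rhotic lowering): /u/ is a high vowel immediately before /r/, so it lowers to [o]. /gegeuregeebaido/ → gegeoregeebaido.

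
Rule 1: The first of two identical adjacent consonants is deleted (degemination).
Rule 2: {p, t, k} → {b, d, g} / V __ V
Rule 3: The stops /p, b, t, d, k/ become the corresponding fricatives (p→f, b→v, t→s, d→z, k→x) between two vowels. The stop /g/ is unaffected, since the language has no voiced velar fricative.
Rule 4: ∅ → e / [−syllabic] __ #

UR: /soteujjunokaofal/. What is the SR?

sozeujunogaofale

Rule 1 (degemination): /jj/ is a geminate; the first /j/ deletes. /soteujjunokaofal/ → soteujunokaofal.
Rule 2 (intervocalic voicing): /t/ is a voiceless stop between vowels /o/ and /e/, so it voices to [d]. /k/ is a voiceless stop between vowels /o/ and /a/, so it voices to [g]. /soteujunokaofal/ → sodeujunogaofal.
Rule 3 (intervocalic spirantization): /d/ is a stop between vowels /o/ and /e/, so it spirantizes to the fricative [z]. /sodeujunogaofal/ → sozeujunogaofal.
Rule 4 (final e-epenthesis): the form ends in the consonant /l/, so [e] is inserted word-finally. /sozeujunogaofal/ → sozeujunogaofale.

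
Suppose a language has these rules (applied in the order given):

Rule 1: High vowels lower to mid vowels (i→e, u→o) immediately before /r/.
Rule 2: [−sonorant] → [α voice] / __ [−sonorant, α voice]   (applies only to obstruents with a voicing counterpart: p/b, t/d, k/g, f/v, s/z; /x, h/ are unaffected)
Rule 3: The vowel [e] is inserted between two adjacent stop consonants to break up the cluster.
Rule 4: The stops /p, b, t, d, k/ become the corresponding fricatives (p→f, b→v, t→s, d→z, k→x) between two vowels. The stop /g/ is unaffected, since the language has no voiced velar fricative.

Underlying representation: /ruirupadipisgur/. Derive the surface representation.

Rule 1 (pre-rhotic lowering): /i/ is a high vowel immediately before /r/, so it lowers to [e]. /u/ is a high vowel immediately before /r/, so it lowers to [o]. /ruirupadipisgur/ → ruerupadipisgor.
Rule 2 (regressive voicing assimilation): /s/ precedes the voiced obstruent /g/, so it voices to [z] by assimilation. /ruerupadipisgor/ → ruerupadipizgor.
Rule 3 (stop-cluster e-epenthesis): no segment meets the environment; /ruerupadipizgor/ is unchanged.
Rule 4 (intervocalic spirantization): /p/ is a stop between vowels /u/ and /a/, so it spirantizes to the fricative [f]. /d/ is a stop between vowels /a/ and /i/, so it spirantizes to the fricative [z]. /p/ is a stop between vowels /i/ and /i/, so it spirantizes to the fricative [f]. /ruerupadipizgor/ → ruerufazifizgor.

ruerufazifizgor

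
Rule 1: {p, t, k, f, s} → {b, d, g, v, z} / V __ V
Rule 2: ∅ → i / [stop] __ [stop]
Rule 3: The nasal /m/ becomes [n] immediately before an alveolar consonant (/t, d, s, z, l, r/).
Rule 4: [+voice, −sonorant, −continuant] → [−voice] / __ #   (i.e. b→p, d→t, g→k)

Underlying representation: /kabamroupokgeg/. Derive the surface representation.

Rule 1 (intervocalic voicing): /p/ is a voiceless obstruent between vowels /u/ and /o/, so it voices to [b]. /kabamroupokgeg/ → kabamroubokgeg.
Rule 2 (stop-cluster i-epenthesis): /k/ and /g/ form a stop–stop cluster, so [i] is inserted between them. /kabamroubokgeg/ → kabamroubokigeg.
Rule 3 (nasal place assimilation): /m/ precedes the alveolar consonant /r/, so it assimilates in place to [n]. /kabamroubokigeg/ → kabanroubokigeg.
Rule 4 (final devoicing): /g/ is a voiced stop in word-final position, so it devoices to [k]. /kabanroubokigeg/ → kabanroubokigek.

kabanroubokigek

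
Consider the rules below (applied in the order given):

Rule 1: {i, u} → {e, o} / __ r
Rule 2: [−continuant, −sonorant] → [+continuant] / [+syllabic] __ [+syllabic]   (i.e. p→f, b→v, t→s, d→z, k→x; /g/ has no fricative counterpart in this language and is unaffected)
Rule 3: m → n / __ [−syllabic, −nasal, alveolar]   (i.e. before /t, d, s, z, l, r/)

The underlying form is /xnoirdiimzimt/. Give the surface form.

xnoerdiinzint

Rule 1 (pre-rhotic lowering): /i/ is a high vowel immediately before /r/, so it lowers to [e]. /xnoirdiimzimt/ → xnoerdiimzimt.
Rule 2 (intervocalic spirantization): no segment meets the environment; /xnoerdiimzimt/ is unchanged.
Rule 3 (nasal place assimilation): /m/ precedes the alveolar consonant /z/, so it assimilates in place to [n]. /m/ precedes the alveolar consonant /t/, so it assimilates in place to [n]. /xnoerdiimzimt/ → xnoerdiinzint.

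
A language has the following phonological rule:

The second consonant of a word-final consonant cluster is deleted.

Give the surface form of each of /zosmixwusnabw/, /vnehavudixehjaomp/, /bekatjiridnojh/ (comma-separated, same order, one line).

/zosmixwusnabw/: /w/ is the second consonant of a word-final cluster /bw/, so it deletes. → [zosmixwusnab].
/vnehavudixehjaomp/: /p/ is the second consonant of a word-final cluster /mp/, so it deletes. → [vnehavudixehjaom].
/bekatjiridnojh/: /h/ is the second consonant of a word-final cluster /jh/, so it deletes. → [bekatjiridnoj].

zosmixwusnab, vnehavudixehjaom, bekatjiridnoj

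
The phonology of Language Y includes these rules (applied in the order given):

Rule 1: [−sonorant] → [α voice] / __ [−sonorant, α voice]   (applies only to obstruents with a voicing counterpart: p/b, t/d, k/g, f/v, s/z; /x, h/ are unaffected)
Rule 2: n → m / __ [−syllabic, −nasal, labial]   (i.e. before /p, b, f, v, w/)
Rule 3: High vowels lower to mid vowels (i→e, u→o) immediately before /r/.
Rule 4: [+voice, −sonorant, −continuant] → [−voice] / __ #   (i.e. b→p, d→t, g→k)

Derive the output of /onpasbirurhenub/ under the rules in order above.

Rule 1 (regressive voicing assimilation): /s/ precedes the voiced obstruent /b/, so it voices to [z] by assimilation. /onpasbirurhenub/ → onpazbirurhenub.
Rule 2 (nasal place assimilation): /n/ precedes the labial consonant /p/, so it assimilates in place to [m]. /onpazbirurhenub/ → ompazbirurhenub.
Rule 3 (pre-rhotic lowering): /i/ is a high vowel immediately before /r/, so it lowers to [e]. /u/ is a high vowel immediately before /r/, so it lowers to [o]. /ompazbirurhenub/ → ompazberorhenub.
Rule 4 (final devoicing): /b/ is a voiced stop in word-final position, so it devoices to [p]. /ompazberorhenub/ → ompazberorhenup.

ompazberorhenup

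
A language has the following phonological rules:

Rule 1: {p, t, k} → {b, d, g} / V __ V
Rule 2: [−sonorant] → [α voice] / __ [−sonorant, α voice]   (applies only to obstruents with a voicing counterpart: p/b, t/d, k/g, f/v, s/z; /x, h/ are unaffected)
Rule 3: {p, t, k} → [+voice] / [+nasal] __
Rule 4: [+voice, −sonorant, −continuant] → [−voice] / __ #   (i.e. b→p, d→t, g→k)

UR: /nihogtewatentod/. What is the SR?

Rule 1 (intervocalic voicing): /t/ is a voiceless stop between vowels /a/ and /e/, so it voices to [d]. /nihogtewatentod/ → nihogtewadentod.
Rule 2 (regressive voicing assimilation): /g/ precedes the voiceless obstruent /t/, so it devoices to [k] by assimilation. /nihogtewadentod/ → nihoktewadentod.
Rule 3 (post-nasal voicing): /t/ is a voiceless stop immediately after the nasal /n/, so it voices to [d]. /nihoktewadentod/ → nihoktewadendod.
Rule 4 (final devoicing): /d/ is a voiced stop in word-final position, so it devoices to [t]. /nihoktewadendod/ → nihoktewadendot.

nihoktewadendot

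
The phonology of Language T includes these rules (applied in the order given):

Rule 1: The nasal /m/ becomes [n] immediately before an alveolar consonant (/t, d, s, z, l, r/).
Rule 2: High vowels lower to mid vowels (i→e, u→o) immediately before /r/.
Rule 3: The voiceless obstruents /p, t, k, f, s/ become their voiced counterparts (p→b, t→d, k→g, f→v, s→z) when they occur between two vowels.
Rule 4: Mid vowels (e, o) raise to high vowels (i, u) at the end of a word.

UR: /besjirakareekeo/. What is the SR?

Rule 1 (nasal place assimilation): no segment meets the environment; /besjirakareekeo/ is unchanged.
Rule 2 (pre-rhotic lowering): /i/ is a high vowel immediately before /r/, so it lowers to [e]. /besjirakareekeo/ → besjerakareekeo.
Rule 3 (intervocalic voicing): /k/ is a voiceless obstruent between vowels /a/ and /a/, so it voices to [g]. /k/ is a voiceless obstruent between vowels /e/ and /e/, so it voices to [g]. /besjerakareekeo/ → besjeragareegeo.
Rule 4 (final vowel raising): /o/ is a mid vowel in word-final position, so it raises to [u]. /besjeragareegeo/ → besjeragareegeu.

besjeragareegeu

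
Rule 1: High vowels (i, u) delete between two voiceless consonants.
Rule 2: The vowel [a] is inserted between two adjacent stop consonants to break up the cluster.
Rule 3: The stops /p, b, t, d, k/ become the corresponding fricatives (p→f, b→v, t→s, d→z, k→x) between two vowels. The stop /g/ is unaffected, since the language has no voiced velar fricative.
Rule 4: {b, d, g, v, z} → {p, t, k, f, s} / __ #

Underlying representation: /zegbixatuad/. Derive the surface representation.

Rule 1 (high vowel syncope): no segment meets the environment; /zegbixatuad/ is unchanged.
Rule 2 (stop-cluster a-epenthesis): /g/ and /b/ form a stop–stop cluster, so [a] is inserted between them. /zegbixatuad/ → zegabixatuad.
Rule 3 (intervocalic spirantization): /b/ is a stop between vowels /a/ and /i/, so it spirantizes to the fricative [v]. /t/ is a stop between vowels /a/ and /u/, so it spirantizes to the fricative [s]. /zegabixatuad/ → zegavixasuad.
Rule 4 (final devoicing): /d/ is a voiced obstruent in word-final position, so it devoices to [t]. /zegavixasuad/ → zegavixasuat.

zegavixasuat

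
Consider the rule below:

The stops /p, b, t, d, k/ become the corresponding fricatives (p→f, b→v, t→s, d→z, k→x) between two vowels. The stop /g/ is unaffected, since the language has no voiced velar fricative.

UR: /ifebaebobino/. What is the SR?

ifevaevovino

/b/ is a stop between vowels /e/ and /a/, so it spirantizes to the fricative [v].
/b/ is a stop between vowels /e/ and /o/, so it spirantizes to the fricative [v].
/b/ is a stop between vowels /o/ and /i/, so it spirantizes to the fricative [v].
Surface form: [ifevaevovino].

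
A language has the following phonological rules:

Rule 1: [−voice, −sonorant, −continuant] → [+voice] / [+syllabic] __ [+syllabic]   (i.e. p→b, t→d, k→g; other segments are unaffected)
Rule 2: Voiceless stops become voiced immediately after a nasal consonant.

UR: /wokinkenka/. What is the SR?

Rule 1 (intervocalic voicing): /k/ is a voiceless stop between vowels /o/ and /i/, so it voices to [g]. /wokinkenka/ → woginkenka.
Rule 2 (post-nasal voicing): /k/ is a voiceless stop immediately after the nasal /n/, so it voices to [g]. /k/ is a voiceless stop immediately after the nasal /n/, so it voices to [g]. /woginkenka/ → wogingenga.

wogingenga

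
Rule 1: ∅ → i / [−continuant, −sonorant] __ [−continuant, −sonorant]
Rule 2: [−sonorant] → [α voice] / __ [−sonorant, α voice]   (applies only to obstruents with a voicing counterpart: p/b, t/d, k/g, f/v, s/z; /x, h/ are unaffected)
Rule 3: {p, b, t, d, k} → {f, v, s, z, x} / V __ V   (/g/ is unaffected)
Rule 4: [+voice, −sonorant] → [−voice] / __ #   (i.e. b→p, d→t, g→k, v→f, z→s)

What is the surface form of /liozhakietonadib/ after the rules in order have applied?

lioshaxiesonazip

Rule 1 (stop-cluster i-epenthesis): no segment meets the environment; /liozhakietonadib/ is unchanged.
Rule 2 (regressive voicing assimilation): /z/ precedes the voiceless obstruent /h/, so it devoices to [s] by assimilation. /liozhakietonadib/ → lioshakietonadib.
Rule 3 (intervocalic spirantization): /k/ is a stop between vowels /a/ and /i/, so it spirantizes to the fricative [x]. /t/ is a stop between vowels /e/ and /o/, so it spirantizes to the fricative [s]. /d/ is a stop between vowels /a/ and /i/, so it spirantizes to the fricative [z]. /lioshakietonadib/ → lioshaxiesonazib.
Rule 4 (final devoicing): /b/ is a voiced obstruent in word-final position, so it devoices to [p]. /lioshaxiesonazib/ → lioshaxiesonazip.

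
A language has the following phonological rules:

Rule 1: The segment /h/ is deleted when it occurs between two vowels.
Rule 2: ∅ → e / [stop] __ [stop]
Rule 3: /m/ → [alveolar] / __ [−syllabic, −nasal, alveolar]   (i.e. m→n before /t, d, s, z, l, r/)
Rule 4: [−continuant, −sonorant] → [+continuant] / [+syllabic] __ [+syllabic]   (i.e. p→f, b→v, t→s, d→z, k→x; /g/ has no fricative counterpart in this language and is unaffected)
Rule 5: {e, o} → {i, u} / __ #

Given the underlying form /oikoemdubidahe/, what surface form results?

Rule 1 (intervocalic h-deletion): /h/ occurs between vowels /a/ and /e/, so it deletes. /oikoemdubidahe/ → oikoemdubidae.
Rule 2 (stop-cluster e-epenthesis): no segment meets the environment; /oikoemdubidae/ is unchanged.
Rule 3 (nasal place assimilation): /m/ precedes the alveolar consonant /d/, so it assimilates in place to [n]. /oikoemdubidae/ → oikoendubidae.
Rule 4 (intervocalic spirantization): /k/ is a stop between vowels /i/ and /o/, so it spirantizes to the fricative [x]. /b/ is a stop between vowels /u/ and /i/, so it spirantizes to the fricative [v]. /d/ is a stop between vowels /i/ and /a/, so it spirantizes to the fricative [z]. /oikoendubidae/ → oixoenduvizae.
Rule 5 (final vowel raising): /e/ is a mid vowel in word-final position, so it raises to [i]. /oixoenduvizae/ → oixoenduvizai.

oixoenduvizai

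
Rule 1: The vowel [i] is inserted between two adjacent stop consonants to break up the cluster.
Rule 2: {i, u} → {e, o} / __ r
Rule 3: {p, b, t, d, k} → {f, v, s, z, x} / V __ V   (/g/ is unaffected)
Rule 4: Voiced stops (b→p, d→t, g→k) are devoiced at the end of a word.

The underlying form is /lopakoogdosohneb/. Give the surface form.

Rule 1 (stop-cluster i-epenthesis): /g/ and /d/ form a stop–stop cluster, so [i] is inserted between them. /lopakoogdosohneb/ → lopakoogidosohneb.
Rule 2 (pre-rhotic lowering): no segment meets the environment; /lopakoogidosohneb/ is unchanged.
Rule 3 (intervocalic spirantization): /p/ is a stop between vowels /o/ and /a/, so it spirantizes to the fricative [f]. /k/ is a stop between vowels /a/ and /o/, so it spirantizes to the fricative [x]. /d/ is a stop between vowels /i/ and /o/, so it spirantizes to the fricative [z]. /lopakoogidosohneb/ → lofaxoogizosohneb.
Rule 4 (final devoicing): /b/ is a voiced stop in word-final position, so it devoices to [p]. /lofaxoogizosohneb/ → lofaxoogizosohnep.

lofaxoogizosohnep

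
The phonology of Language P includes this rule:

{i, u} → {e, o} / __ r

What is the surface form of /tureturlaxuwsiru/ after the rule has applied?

toretorlaxuwseru

/u/ is a high vowel immediately before /r/, so it lowers to [o].
/u/ is a high vowel immediately before /r/, so it lowers to [o].
/i/ is a high vowel immediately before /r/, so it lowers to [e].
The other instances of /u/ do not occur in the required environment and remain unchanged.
Surface form: [toretorlaxuwseru].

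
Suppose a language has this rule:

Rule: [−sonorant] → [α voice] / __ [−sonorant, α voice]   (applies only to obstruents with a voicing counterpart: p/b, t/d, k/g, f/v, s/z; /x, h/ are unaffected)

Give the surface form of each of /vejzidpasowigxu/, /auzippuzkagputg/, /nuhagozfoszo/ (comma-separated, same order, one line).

vejzitpasowikxu, auzippuskakpudg, nuhagosfozzo

/vejzidpasowigxu/: /d/ precedes the voiceless obstruent /p/, so it devoices to [t] by assimilation. /g/ precedes the voiceless obstruent /x/, so it devoices to [k] by assimilation. → [vejzitpasowikxu].
/auzippuzkagputg/: /z/ precedes the voiceless obstruent /k/, so it devoices to [s] by assimilation. /g/ precedes the voiceless obstruent /p/, so it devoices to [k] by assimilation. /t/ precedes the voiced obstruent /g/, so it voices to [d] by assimilation. → [auzippuskakpudg].
/nuhagozfoszo/: /z/ precedes the voiceless obstruent /f/, so it devoices to [s] by assimilation. /s/ precedes the voiced obstruent /z/, so it voices to [z] by assimilation. → [nuhagosfozzo].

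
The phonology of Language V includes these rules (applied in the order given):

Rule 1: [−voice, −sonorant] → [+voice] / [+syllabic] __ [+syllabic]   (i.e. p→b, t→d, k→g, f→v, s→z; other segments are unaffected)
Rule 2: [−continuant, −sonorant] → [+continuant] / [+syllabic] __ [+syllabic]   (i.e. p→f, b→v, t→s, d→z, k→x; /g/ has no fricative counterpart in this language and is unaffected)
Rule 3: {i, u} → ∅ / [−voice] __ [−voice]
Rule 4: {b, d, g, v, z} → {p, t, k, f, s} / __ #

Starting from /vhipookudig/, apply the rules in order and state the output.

Rule 1 (intervocalic voicing): /p/ is a voiceless obstruent between vowels /i/ and /o/, so it voices to [b]. /k/ is a voiceless obstruent between vowels /o/ and /u/, so it voices to [g]. /vhipookudig/ → vhiboogudig.
Rule 2 (intervocalic spirantization): /b/ is a stop between vowels /i/ and /o/, so it spirantizes to the fricative [v]. /d/ is a stop between vowels /u/ and /i/, so it spirantizes to the fricative [z]. /vhiboogudig/ → vhivooguzig.
Rule 3 (high vowel syncope): no segment meets the environment; /vhivooguzig/ is unchanged.
Rule 4 (final devoicing): /g/ is a voiced obstruent in word-final position, so it devoices to [k]. /vhivooguzig/ → vhivooguzik.

vhivooguzik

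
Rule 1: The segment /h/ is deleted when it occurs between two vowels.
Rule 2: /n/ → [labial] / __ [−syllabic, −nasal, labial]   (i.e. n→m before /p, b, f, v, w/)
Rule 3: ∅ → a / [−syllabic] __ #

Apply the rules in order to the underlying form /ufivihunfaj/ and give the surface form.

ufiviumfaja

Rule 1 (intervocalic h-deletion): /h/ occurs between vowels /i/ and /u/, so it deletes. /ufivihunfaj/ → ufiviunfaj.
Rule 2 (nasal place assimilation): /n/ precedes the labial consonant /f/, so it assimilates in place to [m]. /ufiviunfaj/ → ufiviumfaj.
Rule 3 (final a-epenthesis): the form ends in the consonant /j/, so [a] is inserted word-finally. /ufiviumfaj/ → ufiviumfaja.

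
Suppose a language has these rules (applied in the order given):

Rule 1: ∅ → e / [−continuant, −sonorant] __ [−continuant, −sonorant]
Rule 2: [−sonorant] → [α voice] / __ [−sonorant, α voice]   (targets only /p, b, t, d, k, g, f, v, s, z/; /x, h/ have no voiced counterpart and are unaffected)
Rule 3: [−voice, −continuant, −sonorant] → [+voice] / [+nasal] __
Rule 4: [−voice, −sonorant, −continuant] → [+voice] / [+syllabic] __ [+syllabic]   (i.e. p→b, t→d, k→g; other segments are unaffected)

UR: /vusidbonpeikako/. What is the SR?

vusidebonbeigago

Rule 1 (stop-cluster e-epenthesis): /d/ and /b/ form a stop–stop cluster, so [e] is inserted between them. /vusidbonpeikako/ → vusidebonpeikako.
Rule 2 (regressive voicing assimilation): no segment meets the environment; /vusidebonpeikako/ is unchanged.
Rule 3 (post-nasal voicing): /p/ is a voiceless stop immediately after the nasal /n/, so it voices to [b]. /vusidebonpeikako/ → vusidebonbeikako.
Rule 4 (intervocalic voicing): /k/ is a voiceless stop between vowels /i/ and /a/, so it voices to [g]. /k/ is a voiceless stop between vowels /a/ and /o/, so it voices to [g]. /vusidebonbeikako/ → vusidebonbeigago.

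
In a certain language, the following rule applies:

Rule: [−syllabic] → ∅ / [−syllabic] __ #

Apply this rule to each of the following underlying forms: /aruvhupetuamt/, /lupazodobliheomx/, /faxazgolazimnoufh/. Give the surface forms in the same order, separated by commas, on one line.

/aruvhupetuamt/: /t/ is the second consonant of a word-final cluster /mt/, so it deletes. → [aruvhupetuam].
/lupazodobliheomx/: /x/ is the second consonant of a word-final cluster /mx/, so it deletes. → [lupazodobliheom].
/faxazgolazimnoufh/: /h/ is the second consonant of a word-final cluster /fh/, so it deletes. → [faxazgolazimnouf].

aruvhupetuam, lupazodobliheom, faxazgolazimnouf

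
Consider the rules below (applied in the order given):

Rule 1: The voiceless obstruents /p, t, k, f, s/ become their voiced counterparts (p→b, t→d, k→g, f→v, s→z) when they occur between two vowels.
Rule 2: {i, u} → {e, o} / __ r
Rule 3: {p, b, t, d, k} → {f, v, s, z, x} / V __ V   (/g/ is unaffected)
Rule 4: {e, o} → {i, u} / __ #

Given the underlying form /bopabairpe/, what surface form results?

Rule 1 (intervocalic voicing): /p/ is a voiceless obstruent between vowels /o/ and /a/, so it voices to [b]. /bopabairpe/ → bobabairpe.
Rule 2 (pre-rhotic lowering): /i/ is a high vowel immediately before /r/, so it lowers to [e]. /bobabairpe/ → bobabaerpe.
Rule 3 (intervocalic spirantization): /b/ is a stop between vowels /o/ and /a/, so it spirantizes to the fricative [v]. /b/ is a stop between vowels /a/ and /a/, so it spirantizes to the fricative [v]. /bobabaerpe/ → bovavaerpe.
Rule 4 (final vowel raising): /e/ is a mid vowel in word-final position, so it raises to [i]. /bovavaerpe/ → bovavaerpi.

bovavaerpi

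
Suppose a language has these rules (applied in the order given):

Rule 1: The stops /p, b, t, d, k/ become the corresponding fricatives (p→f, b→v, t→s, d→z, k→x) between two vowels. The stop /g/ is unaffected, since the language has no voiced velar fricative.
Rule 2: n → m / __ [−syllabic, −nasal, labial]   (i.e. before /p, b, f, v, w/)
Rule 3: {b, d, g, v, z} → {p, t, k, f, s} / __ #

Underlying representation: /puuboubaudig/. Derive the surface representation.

Rule 1 (intervocalic spirantization): /b/ is a stop between vowels /u/ and /o/, so it spirantizes to the fricative [v]. /b/ is a stop between vowels /u/ and /a/, so it spirantizes to the fricative [v]. /d/ is a stop between vowels /u/ and /i/, so it spirantizes to the fricative [z]. /puuboubaudig/ → puuvouvauzig.
Rule 2 (nasal place assimilation): no segment meets the environment; /puuvouvauzig/ is unchanged.
Rule 3 (final devoicing): /g/ is a voiced obstruent in word-final position, so it devoices to [k]. /puuvouvauzig/ → puuvouvauzik.

puuvouvauzik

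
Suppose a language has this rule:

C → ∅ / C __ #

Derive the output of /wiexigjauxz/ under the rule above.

wiexigjaux

/z/ is the second consonant of a word-final cluster /xz/, so it deletes.
Surface form: [wiexigjaux].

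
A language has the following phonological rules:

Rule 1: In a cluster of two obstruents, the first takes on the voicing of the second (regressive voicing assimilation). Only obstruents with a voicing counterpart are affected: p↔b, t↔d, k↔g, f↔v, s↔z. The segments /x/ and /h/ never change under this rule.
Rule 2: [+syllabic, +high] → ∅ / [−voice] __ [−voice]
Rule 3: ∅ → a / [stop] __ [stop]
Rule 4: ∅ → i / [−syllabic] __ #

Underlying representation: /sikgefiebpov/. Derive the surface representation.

sigagefiepapovi

Rule 1 (regressive voicing assimilation): /k/ precedes the voiced obstruent /g/, so it voices to [g] by assimilation. /b/ precedes the voiceless obstruent /p/, so it devoices to [p] by assimilation. /sikgefiebpov/ → siggefieppov.
Rule 2 (high vowel syncope): no segment meets the environment; /siggefieppov/ is unchanged.
Rule 3 (stop-cluster a-epenthesis): /g/ and /g/ form a stop–stop cluster, so [a] is inserted between them. /p/ and /p/ form a stop–stop cluster, so [a] is inserted between them. /siggefieppov/ → sigagefiepapov.
Rule 4 (final i-epenthesis): the form ends in the consonant /v/, so [i] is inserted word-finally. /sigagefiepapov/ → sigagefiepapovi.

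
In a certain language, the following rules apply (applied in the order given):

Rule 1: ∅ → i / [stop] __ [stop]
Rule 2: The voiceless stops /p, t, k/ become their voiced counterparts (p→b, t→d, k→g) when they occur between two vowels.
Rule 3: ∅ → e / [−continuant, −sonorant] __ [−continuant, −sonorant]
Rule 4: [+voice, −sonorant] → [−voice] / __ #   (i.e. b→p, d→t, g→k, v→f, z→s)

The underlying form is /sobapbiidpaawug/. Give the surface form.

sobabibiidibaawuk

Rule 1 (stop-cluster i-epenthesis): /p/ and /b/ form a stop–stop cluster, so [i] is inserted between them. /d/ and /p/ form a stop–stop cluster, so [i] is inserted between them. /sobapbiidpaawug/ → sobapibiidipaawug.
Rule 2 (intervocalic voicing): /p/ is a voiceless stop between vowels /a/ and /i/, so it voices to [b]. /p/ is a voiceless stop between vowels /i/ and /a/, so it voices to [b]. /sobapibiidipaawug/ → sobabibiidibaawug.
Rule 3 (stop-cluster e-epenthesis): no segment meets the environment; /sobabibiidibaawug/ is unchanged.
Rule 4 (final devoicing): /g/ is a voiced obstruent in word-final position, so it devoices to [k]. /sobabibiidibaawug/ → sobabibiidibaawuk.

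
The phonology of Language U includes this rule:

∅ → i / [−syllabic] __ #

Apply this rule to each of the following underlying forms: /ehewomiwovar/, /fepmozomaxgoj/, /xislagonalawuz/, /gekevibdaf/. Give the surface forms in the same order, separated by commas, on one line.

/ehewomiwovar/: the form ends in the consonant /r/, so [i] is inserted word-finally. → [ehewomiwovari].
/fepmozomaxgoj/: the form ends in the consonant /j/, so [i] is inserted word-finally. → [fepmozomaxgoji].
/xislagonalawuz/: the form ends in the consonant /z/, so [i] is inserted word-finally. → [xislagonalawuzi].
/gekevibdaf/: the form ends in the consonant /f/, so [i] is inserted word-finally. → [gekevibdafi].

ehewomiwovari, fepmozomaxgoji, xislagonalawuzi, gekevibdafi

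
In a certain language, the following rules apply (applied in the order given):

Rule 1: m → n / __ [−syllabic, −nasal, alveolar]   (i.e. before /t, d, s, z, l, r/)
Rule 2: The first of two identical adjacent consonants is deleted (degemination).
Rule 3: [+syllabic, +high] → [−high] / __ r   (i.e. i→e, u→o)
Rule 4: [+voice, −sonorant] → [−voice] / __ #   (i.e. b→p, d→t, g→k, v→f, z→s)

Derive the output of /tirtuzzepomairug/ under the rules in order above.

tertuzepomaeruk

Rule 1 (nasal place assimilation): no segment meets the environment; /tirtuzzepomairug/ is unchanged.
Rule 2 (degemination): /zz/ is a geminate; the first /z/ deletes. /tirtuzzepomairug/ → tirtuzepomairug.
Rule 3 (pre-rhotic lowering): /i/ is a high vowel immediately before /r/, so it lowers to [e]. /i/ is a high vowel immediately before /r/, so it lowers to [e]. /tirtuzepomairug/ → tertuzepomaerug.
Rule 4 (final devoicing): /g/ is a voiced obstruent in word-final position, so it devoices to [k]. /tertuzepomaerug/ → tertuzepomaeruk.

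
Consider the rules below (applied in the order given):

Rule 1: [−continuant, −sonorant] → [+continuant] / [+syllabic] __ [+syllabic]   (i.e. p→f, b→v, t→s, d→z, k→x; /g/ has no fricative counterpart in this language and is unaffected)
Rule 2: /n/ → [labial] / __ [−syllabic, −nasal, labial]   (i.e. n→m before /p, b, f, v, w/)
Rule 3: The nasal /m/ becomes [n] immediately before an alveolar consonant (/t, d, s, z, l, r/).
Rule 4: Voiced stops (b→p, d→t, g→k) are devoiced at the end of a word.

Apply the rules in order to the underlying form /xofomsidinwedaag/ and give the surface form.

Rule 1 (intervocalic spirantization): /d/ is a stop between vowels /i/ and /i/, so it spirantizes to the fricative [z]. /d/ is a stop between vowels /e/ and /a/, so it spirantizes to the fricative [z]. /xofomsidinwedaag/ → xofomsizinwezaag.
Rule 2 (nasal place assimilation): /n/ precedes the labial consonant /w/, so it assimilates in place to [m]. /xofomsizinwezaag/ → xofomsizimwezaag.
Rule 3 (nasal place assimilation): /m/ precedes the alveolar consonant /s/, so it assimilates in place to [n]. /xofomsizimwezaag/ → xofonsizimwezaag.
Rule 4 (final devoicing): /g/ is a voiced stop in word-final position, so it devoices to [k]. /xofonsizimwezaag/ → xofonsizimwezaak.

xofonsizimwezaak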